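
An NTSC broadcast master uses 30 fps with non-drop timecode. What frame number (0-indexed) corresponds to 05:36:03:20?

Total seconds to the label: (5 × 3600 + 36 × 60 + 3) = 20163.
Frame index = 20163 × 30 + 20 = 604910.

604910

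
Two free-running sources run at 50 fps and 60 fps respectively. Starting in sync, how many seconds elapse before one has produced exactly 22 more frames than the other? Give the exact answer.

2.2 seconds

The gap grows by |60 − 50| = 10 frames per second.
Time for a 22-frame gap: 22 ÷ (10) = 2.2 s.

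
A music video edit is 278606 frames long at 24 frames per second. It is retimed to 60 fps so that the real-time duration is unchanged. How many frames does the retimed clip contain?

Target frames = source frames × (target rate / source rate) = 278606 × (60)/(24) = 278606 × 5/2 = 696515.

696515 frames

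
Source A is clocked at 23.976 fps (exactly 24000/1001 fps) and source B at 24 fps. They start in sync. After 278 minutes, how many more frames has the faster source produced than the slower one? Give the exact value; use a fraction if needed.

278 min = 16680 s.
A emits 24000/1001 × 16680 = 400320000/1001 frames; B emits 24 × 16680 = 400320.
Difference = 400320/1001 frames (≈ 399.9201); B is ahead of A.

400320/1001 frames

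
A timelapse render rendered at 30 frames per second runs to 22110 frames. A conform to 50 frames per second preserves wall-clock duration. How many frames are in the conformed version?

Target frames = source frames × (target rate / source rate) = 22110 × (50)/(30) = 22110 × 5/3 = 36850.

36850 frames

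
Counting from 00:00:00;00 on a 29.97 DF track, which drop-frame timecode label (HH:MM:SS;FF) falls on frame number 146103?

01:21:14;29

Each 10-minute DF block holds 10 × 60 × 30 − 9 × 2 = 17982 frames. 146103 ÷ 17982 → 8 full blocks, remainder 2247.
Within the partial block the first minute is 1800 frames and each further minute 1798, so 1 further minute boundary passed. Total skipped labels = 18 × 8 + 2 × 1 = 146.
Non-drop label index = 146103 + 146 = 146249; at 30 labels/s that is 01:21:14:29, i.e. DF 01:21:14;29.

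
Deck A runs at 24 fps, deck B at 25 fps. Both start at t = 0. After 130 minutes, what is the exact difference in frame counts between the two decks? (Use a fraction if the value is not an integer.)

7800 frames

130 min = 7800 s.
A emits 24 × 7800 = 187200 frames; B emits 25 × 7800 = 195000.
Difference = 7800 frames; B is ahead of A.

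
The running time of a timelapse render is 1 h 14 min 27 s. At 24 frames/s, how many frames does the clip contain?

107208 frames

1 h 14 min 27 s = 4467 s.
Frames = 4467 × 24 = 107208.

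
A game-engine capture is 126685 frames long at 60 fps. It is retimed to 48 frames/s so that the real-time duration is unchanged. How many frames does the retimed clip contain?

Target frames = source frames × (target rate / source rate) = 126685 × (48)/(60) = 126685 × 4/5 = 101348.

101348 frames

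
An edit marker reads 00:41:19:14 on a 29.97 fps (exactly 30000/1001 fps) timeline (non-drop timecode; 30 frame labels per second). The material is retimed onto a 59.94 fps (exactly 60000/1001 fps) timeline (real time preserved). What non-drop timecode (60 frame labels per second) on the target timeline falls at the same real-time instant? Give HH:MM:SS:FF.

Source frame index: (0×3600 + 41×60 + 19) × 30 + 14 = 74384.
Real time: 74384 / (30000/1001) = 4653649/1875 s.
Target frame: (4653649/1875) × (60000/1001) = 148768.
At 60 labels/s: frame 148768 → 00:41:19:28.

00:41:19:28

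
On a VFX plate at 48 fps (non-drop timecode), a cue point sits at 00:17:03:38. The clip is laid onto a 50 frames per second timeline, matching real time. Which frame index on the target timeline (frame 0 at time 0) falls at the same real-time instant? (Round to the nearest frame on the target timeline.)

Source frame index: (0×3600 + 17×60 + 3) × 48 + 38 = 49142.
Real time: 49142 / (48) = 24571/24 s.
Target frame: (24571/24) × (50) = 614275/12 ≈ 51189.583 → 51190.

frame 51190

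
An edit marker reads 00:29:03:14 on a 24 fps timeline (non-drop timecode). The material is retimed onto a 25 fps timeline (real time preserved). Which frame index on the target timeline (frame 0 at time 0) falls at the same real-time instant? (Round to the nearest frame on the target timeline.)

Source frame index: (0×3600 + 29×60 + 3) × 24 + 14 = 41846.
Real time: 41846 / (24) = 20923/12 s.
Target frame: (20923/12) × (25) = 523075/12 ≈ 43589.583 → 43590.

frame 43590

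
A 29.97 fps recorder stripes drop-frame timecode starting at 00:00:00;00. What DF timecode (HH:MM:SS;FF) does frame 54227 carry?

00:30:09;11

Each 10-minute DF block holds 10 × 60 × 30 − 9 × 2 = 17982 frames. 54227 ÷ 17982 → 3 full blocks, remainder 281.
Within the partial block the first minute is 1800 frames and each further minute 1798, so 0 further minute boundaries passed. Total skipped labels = 18 × 3 + 2 × 0 = 54.
Non-drop label index = 54227 + 54 = 54281; at 30 labels/s that is 00:30:09:11, i.e. DF 00:30:09;11.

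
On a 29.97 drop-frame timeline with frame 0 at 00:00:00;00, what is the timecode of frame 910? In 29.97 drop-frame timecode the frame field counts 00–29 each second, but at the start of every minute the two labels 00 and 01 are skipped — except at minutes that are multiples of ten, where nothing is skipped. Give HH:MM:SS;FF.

00:00:30;10

Ten DF minutes hold 17982 frames, so frame 910 lies in block 0 (frames 0–17981) with 910 frames into that block.
The block's first minute is 1800 frames and the rest 1798 each; 910 frames reaches minute 0, so 0 × 18 + 0 × 2 = 0 labels have been skipped so far.
Adding those back, label number 910 + 0 = 910 at 30 labels/s is 30 s + 10 f = 0 h 0 min 30 s frame 10, i.e. 00:00:30;10.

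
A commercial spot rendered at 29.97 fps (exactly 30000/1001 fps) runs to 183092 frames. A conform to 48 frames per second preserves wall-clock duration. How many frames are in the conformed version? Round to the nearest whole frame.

Frames at target rate = 183092 × (48) / (30000/1001) = 183275092/625 ≈ 293240.147.
Nearest whole frame: 293240.

293240 frames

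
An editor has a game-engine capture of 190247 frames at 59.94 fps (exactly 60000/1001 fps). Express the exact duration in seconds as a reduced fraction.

190437247/60000 seconds

Running time = 190247 ÷ (60000/1001) = 190247 × 1001/60000 = 190437247/60000 s.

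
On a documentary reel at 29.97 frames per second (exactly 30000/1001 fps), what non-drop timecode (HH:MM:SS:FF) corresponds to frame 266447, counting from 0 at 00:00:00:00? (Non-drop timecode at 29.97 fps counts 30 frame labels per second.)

02:28:01:17

266447 ÷ 30 = 8881 full seconds, remainder 17 frames.
8881 s = 2 h 28 min 1 s.
Timecode: 02:28:01:17.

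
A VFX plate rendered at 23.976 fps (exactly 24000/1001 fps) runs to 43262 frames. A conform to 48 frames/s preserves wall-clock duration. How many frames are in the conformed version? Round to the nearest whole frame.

Frames at target rate = 43262 × (48) / (24000/1001) = 21652631/250 ≈ 86610.524.
Nearest whole frame: 86611.

86611 frames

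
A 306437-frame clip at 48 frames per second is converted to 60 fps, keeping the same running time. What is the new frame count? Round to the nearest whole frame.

383046 frames

Frames at target rate = 306437 × (60) / (48) = 1532185/4 ≈ 383046.250.
Nearest whole frame: 383046.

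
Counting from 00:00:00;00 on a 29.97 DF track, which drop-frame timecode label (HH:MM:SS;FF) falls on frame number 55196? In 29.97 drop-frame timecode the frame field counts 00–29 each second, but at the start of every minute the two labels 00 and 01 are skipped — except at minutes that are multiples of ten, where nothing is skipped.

00:30:41;20

Ten DF minutes hold 17982 frames, so frame 55196 lies in block 3 (frames 53946–71927) with 1250 frames into that block.
The block's first minute is 1800 frames and the rest 1798 each; 1250 frames reaches minute 0, so 3 × 18 + 0 × 2 = 54 labels have been skipped so far.
Adding those back, label number 55196 + 54 = 55250 at 30 labels/s is 1841 s + 20 f = 0 h 30 min 41 s frame 20, i.e. 00:30:41;20.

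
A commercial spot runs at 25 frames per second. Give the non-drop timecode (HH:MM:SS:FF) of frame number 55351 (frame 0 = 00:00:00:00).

55351 ÷ 25 = 2214 full seconds, remainder 1 frame.
2214 s = 0 h 36 min 54 s.
Timecode: 00:36:54:01.

00:36:54:01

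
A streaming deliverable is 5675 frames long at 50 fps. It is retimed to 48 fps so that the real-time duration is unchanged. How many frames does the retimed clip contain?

Target frames = source frames × (target rate / source rate) = 5675 × (48)/(50) = 5675 × 24/25 = 5448.

5448 frames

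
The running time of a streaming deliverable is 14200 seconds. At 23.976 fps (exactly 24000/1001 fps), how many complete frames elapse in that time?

Frames = 14200 × 24000/1001 = 340800000/1001 ≈ 340459.5405.
Complete frames: 340459.

340459 frames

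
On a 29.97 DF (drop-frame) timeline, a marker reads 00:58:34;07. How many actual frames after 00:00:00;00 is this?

As if non-drop at 30 labels/s: (0 × 3600 + 58 × 60 + 34) × 30 + 7 = 105427.
Minute boundaries passed: 58; those not divisible by 10: 58 − 5 = 53; dropped labels = 2 × 53 = 106.
Actual frame index = 105427 − 106 = 105321.

105321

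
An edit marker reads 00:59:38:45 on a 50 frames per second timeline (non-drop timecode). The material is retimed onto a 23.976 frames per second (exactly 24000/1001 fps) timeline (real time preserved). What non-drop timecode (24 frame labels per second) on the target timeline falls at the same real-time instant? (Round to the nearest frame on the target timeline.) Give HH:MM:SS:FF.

Source frame index: (0×3600 + 59×60 + 38) × 50 + 45 = 178945.
Real time: 178945 / (50) = 35789/10 s.
Target frame: (35789/10) × (24000/1001) = 6607200/77 ≈ 85807.792 → 85808.
At 24 labels/s: frame 85808 → 00:59:35:08.

00:59:35:08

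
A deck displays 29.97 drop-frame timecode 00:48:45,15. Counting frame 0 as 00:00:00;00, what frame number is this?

Complete 10-minute blocks: 4, each 17982 frames → 71928.
Remaining 8 whole minutes in the current block: 1800 + 7 × 1798 = 14386 frames.
Within the current minute: 45 × 30 + 15 − 2 = 1363 (labels ;00/;01 skipped at this minute). Total = 71928 + 14386 + 1363 = 87677.

87677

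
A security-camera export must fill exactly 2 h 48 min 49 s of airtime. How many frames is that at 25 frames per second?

253225 frames

2 h 48 min 49 s = 10129 s.
Frames = 10129 × 25 = 253225.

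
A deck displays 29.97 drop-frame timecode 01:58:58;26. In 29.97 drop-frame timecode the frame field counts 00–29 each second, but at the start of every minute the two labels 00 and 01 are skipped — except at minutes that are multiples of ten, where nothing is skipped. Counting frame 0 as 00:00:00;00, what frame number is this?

As if non-drop at 30 labels/s: (1 × 3600 + 58 × 60 + 58) × 30 + 26 = 214166.
Minute boundaries passed: 118; those not divisible by 10: 118 − 11 = 107; dropped labels = 2 × 107 = 214.
Actual frame index = 214166 − 214 = 213952.

213952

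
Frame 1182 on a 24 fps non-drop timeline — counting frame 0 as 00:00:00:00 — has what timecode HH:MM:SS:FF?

1182 ÷ 24 = 49 full seconds, remainder 6 frames.
49 s = 0 h 0 min 49 s.
Timecode: 00:00:49:06.

00:00:49:06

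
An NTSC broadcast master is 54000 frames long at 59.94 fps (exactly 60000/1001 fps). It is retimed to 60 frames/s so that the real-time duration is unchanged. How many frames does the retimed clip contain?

Target frames = source frames × (target rate / source rate) = 54000 × (60)/(60000/1001) = 54000 × 1001/1000 = 54054.

54054 frames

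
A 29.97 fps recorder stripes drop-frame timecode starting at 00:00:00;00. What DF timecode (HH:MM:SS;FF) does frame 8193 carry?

Ten DF minutes hold 17982 frames, so frame 8193 lies in block 0 (frames 0–17981) with 8193 frames into that block.
The block's first minute is 1800 frames and the rest 1798 each; 8193 frames reaches minute 4, so 0 × 18 + 4 × 2 = 8 labels have been skipped so far.
Adding those back, label number 8193 + 8 = 8201 at 30 labels/s is 273 s + 11 f = 0 h 4 min 33 s frame 11, i.e. 00:04:33;11.

00:04:33;11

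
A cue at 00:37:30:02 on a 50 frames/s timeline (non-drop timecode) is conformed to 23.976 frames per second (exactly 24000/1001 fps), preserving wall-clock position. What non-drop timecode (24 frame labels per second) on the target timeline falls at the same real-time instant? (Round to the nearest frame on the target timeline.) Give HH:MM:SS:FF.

Source frame index: (0×3600 + 37×60 + 30) × 50 + 2 = 112502.
Real time: 112502 / (50) = 56251/25 s.
Target frame: (56251/25) × (24000/1001) = 4153920/77 ≈ 53947.013 → 53947.
At 24 labels/s: frame 53947 → 00:37:27:19.

00:37:27:19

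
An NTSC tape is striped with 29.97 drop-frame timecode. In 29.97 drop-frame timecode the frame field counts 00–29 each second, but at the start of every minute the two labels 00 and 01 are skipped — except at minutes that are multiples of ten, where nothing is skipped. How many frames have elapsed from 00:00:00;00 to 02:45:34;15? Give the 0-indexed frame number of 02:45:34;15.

297737

Complete 10-minute blocks: 16, each 17982 frames → 287712.
Remaining 5 whole minutes in the current block: 1800 + 4 × 1798 = 8992 frames.
Within the current minute: 34 × 30 + 15 − 2 = 1033 (labels ;00/;01 skipped at this minute). Total = 287712 + 8992 + 1033 = 297737.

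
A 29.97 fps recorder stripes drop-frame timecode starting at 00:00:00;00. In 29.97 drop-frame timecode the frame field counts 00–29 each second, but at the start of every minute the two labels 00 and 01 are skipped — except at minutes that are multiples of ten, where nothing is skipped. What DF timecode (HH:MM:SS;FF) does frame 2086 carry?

00:01:09;18

Each 10-minute DF block holds 10 × 60 × 30 − 9 × 2 = 17982 frames. 2086 ÷ 17982 → 0 full blocks, remainder 2086.
Within the partial block the first minute is 1800 frames and each further minute 1798, so 1 further minute boundary passed. Total skipped labels = 18 × 0 + 2 × 1 = 2.
Non-drop label index = 2086 + 2 = 2088; at 30 labels/s that is 00:01:09:18, i.e. DF 00:01:09;18.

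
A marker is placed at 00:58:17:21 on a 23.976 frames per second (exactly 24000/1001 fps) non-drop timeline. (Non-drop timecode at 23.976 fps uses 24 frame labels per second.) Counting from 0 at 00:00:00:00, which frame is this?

frame 83949

Total seconds to the label: (0 × 3600 + 58 × 60 + 17) = 3497.
Frame index = 3497 × 24 + 21 = 83949.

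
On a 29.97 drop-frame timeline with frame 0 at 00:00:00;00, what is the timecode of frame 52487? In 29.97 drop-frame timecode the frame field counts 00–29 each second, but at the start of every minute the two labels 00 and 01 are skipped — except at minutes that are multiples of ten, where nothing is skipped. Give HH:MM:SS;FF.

00:29:11;11

Ten DF minutes hold 17982 frames, so frame 52487 lies in block 2 (frames 35964–53945) with 16523 frames into that block.
The block's first minute is 1800 frames and the rest 1798 each; 16523 frames reaches minute 9, so 2 × 18 + 9 × 2 = 54 labels have been skipped so far.
Adding those back, label number 52487 + 54 = 52541 at 30 labels/s is 1751 s + 11 f = 0 h 29 min 11 s frame 11, i.e. 00:29:11;11.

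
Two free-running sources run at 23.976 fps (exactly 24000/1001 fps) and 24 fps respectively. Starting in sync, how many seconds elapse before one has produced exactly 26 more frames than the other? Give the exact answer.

13013/12 seconds

The gap grows by |24 − 24000/1001| = 24/1001 frames per second.
Time for a 26-frame gap: 26 ÷ (24/1001) = 13013/12 s.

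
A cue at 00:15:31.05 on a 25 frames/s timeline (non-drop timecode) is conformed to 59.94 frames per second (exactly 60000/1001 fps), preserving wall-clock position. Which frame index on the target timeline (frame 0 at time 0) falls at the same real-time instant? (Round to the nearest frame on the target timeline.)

Source frame index: (0×3600 + 15×60 + 31) × 25 + 5 = 23280.
Real time: 23280 / (25) = 4656/5 s.
Target frame: (4656/5) × (60000/1001) = 55872000/1001 ≈ 55816.184 → 55816.

frame 55816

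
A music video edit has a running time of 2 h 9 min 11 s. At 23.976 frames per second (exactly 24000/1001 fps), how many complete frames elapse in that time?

2 h 9 min 11 s = 7751 s.
Frames = 7751 × 24000/1001 = 186024000/1001 ≈ 185838.1618.
Complete frames: 185838.

185838 frames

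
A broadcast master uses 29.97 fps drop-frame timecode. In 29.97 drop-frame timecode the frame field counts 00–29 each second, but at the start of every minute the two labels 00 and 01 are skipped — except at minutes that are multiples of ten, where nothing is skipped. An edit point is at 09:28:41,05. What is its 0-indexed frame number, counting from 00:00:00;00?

1022611

Complete 10-minute blocks: 56, each 17982 frames → 1006992.
Remaining 8 whole minutes in the current block: 1800 + 7 × 1798 = 14386 frames.
Within the current minute: 41 × 30 + 5 − 2 = 1233 (labels ;00/;01 skipped at this minute). Total = 1006992 + 14386 + 1233 = 1022611.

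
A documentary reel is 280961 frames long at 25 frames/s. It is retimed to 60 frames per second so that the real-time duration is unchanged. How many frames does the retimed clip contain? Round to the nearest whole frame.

Frames at target rate = 280961 × (60) / (25) = 3371532/5 ≈ 674306.400.
Nearest whole frame: 674306.

674306 frames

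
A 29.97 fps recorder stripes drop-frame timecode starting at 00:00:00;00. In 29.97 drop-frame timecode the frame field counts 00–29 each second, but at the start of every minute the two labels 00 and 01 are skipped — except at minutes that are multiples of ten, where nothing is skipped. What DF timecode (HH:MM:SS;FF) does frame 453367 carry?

04:12:07;11

Ten DF minutes hold 17982 frames, so frame 453367 lies in block 25 (frames 449550–467531) with 3817 frames into that block.
The block's first minute is 1800 frames and the rest 1798 each; 3817 frames reaches minute 2, so 25 × 18 + 2 × 2 = 454 labels have been skipped so far.
Adding those back, label number 453367 + 454 = 453821 at 30 labels/s is 15127 s + 11 f = 4 h 12 min 7 s frame 11, i.e. 04:12:07;11.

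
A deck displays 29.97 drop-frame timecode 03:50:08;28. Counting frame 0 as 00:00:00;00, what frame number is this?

As if non-drop at 30 labels/s: (3 × 3600 + 50 × 60 + 8) × 30 + 28 = 414268.
Minute boundaries passed: 230; those not divisible by 10: 230 − 23 = 207; dropped labels = 2 × 207 = 414.
Actual frame index = 414268 − 414 = 413854.

413854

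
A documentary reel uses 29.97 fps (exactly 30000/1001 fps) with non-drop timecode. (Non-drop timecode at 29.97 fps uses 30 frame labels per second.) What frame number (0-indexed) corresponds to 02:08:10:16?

frame 230716

Total seconds to the label: (2 × 3600 + 8 × 60 + 10) = 7690.
Frame index = 7690 × 30 + 16 = 230716.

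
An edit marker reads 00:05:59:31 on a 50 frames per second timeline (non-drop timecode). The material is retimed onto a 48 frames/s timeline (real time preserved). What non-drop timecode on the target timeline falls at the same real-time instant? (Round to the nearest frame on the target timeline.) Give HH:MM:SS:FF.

00:05:59:30

Source frame index: (0×3600 + 5×60 + 59) × 50 + 31 = 17981.
Real time: 17981 / (50) = 17981/50 s.
Target frame: (17981/50) × (48) = 431544/25 ≈ 17261.760 → 17262.
At 48 labels/s: frame 17262 → 00:05:59:30.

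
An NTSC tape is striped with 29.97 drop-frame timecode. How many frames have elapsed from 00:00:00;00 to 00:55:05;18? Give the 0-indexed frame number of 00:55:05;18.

Complete 10-minute blocks: 5, each 17982 frames → 89910.
Remaining 5 whole minutes in the current block: 1800 + 4 × 1798 = 8992 frames.
Within the current minute: 5 × 30 + 18 − 2 = 166 (labels ;00/;01 skipped at this minute). Total = 89910 + 8992 + 166 = 99068.

99068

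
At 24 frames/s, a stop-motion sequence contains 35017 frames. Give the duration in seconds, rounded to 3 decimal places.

Running time = 35017 × 1/24 = 35017/24 s ≈ 1459.042 s.

1459.042 seconds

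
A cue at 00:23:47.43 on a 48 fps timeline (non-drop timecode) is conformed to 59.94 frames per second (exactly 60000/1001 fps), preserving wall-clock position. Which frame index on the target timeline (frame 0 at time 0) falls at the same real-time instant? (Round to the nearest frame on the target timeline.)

frame 85588

Source frame index: (0×3600 + 23×60 + 47) × 48 + 43 = 68539.
Real time: 68539 / (48) = 68539/48 s.
Target frame: (68539/48) × (60000/1001) = 85673750/1001 ≈ 85588.162 → 85588.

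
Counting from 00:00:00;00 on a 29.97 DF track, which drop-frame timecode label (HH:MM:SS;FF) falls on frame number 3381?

Each 10-minute DF block holds 10 × 60 × 30 − 9 × 2 = 17982 frames. 3381 ÷ 17982 → 0 full blocks, remainder 3381.
Within the partial block the first minute is 1800 frames and each further minute 1798, so 1 further minute boundary passed. Total skipped labels = 18 × 0 + 2 × 1 = 2.
Non-drop label index = 3381 + 2 = 3383; at 30 labels/s that is 00:01:52:23, i.e. DF 00:01:52;23.

00:01:52;23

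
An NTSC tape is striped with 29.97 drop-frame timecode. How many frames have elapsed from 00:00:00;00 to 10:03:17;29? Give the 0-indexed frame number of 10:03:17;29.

1084853

Complete 10-minute blocks: 60, each 17982 frames → 1078920.
Remaining 3 whole minutes in the current block: 1800 + 2 × 1798 = 5396 frames.
Within the current minute: 17 × 30 + 29 − 2 = 537 (labels ;00/;01 skipped at this minute). Total = 1078920 + 5396 + 537 = 1084853.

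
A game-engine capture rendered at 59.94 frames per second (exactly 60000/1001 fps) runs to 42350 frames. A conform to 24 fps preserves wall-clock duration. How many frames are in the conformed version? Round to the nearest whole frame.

16957 frames

Frames at target rate = 42350 × (24) / (60000/1001) = 847847/50 ≈ 16956.940.
Nearest whole frame: 16957.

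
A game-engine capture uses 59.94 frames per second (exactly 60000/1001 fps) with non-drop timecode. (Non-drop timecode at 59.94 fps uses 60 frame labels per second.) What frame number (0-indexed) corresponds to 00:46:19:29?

Total seconds to the label: (0 × 3600 + 46 × 60 + 19) = 2779.
Frame index = 2779 × 60 + 29 = 166769.

166769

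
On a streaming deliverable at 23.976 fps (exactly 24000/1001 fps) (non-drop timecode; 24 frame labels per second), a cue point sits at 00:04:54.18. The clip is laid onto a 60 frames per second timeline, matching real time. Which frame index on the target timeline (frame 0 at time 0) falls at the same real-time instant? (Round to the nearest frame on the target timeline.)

Source frame index: (0×3600 + 4×60 + 54) × 24 + 18 = 7074.
Real time: 7074 / (24000/1001) = 1180179/4000 s.
Target frame: (1180179/4000) × (60) = 3540537/200 ≈ 17702.685 → 17703.

frame 17703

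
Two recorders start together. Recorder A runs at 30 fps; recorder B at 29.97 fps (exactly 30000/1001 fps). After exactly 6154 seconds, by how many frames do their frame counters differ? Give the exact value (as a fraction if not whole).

A emits 30 × 6154 = 184620 frames; B emits 30000/1001 × 6154 = 184620000/1001.
Difference = 184620/1001 frames (≈ 184.4356); B is behind A.

184620/1001 frames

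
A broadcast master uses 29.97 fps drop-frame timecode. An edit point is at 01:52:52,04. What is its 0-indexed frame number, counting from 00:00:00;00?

202962

Complete 10-minute blocks: 11, each 17982 frames → 197802.
Remaining 2 whole minutes in the current block: 1800 + 1 × 1798 = 3598 frames.
Within the current minute: 52 × 30 + 4 − 2 = 1562 (labels ;00/;01 skipped at this minute). Total = 197802 + 3598 + 1562 = 202962.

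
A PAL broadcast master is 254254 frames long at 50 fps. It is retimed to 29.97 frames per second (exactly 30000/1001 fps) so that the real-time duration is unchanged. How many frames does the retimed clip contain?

152400 frames

Target frames = source frames × (target rate / source rate) = 254254 × (30000/1001)/(50) = 254254 × 600/1001 = 152400.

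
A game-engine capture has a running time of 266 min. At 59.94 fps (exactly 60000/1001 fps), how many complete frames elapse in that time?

266 min = 15960 s.
Frames = 15960 × 60000/1001 = 136800000/143 ≈ 956643.3566.
Complete frames: 956643.

956643 frames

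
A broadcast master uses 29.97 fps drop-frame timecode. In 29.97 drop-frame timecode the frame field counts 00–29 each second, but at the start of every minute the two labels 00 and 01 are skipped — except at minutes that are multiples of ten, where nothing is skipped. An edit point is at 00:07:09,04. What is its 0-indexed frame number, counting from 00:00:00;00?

12860

Complete 10-minute blocks: 0, each 17982 frames → 0.
Remaining 7 whole minutes in the current block: 1800 + 6 × 1798 = 12588 frames.
Within the current minute: 9 × 30 + 4 − 2 = 272 (labels ;00/;01 skipped at this minute). Total = 0 + 12588 + 272 = 12860.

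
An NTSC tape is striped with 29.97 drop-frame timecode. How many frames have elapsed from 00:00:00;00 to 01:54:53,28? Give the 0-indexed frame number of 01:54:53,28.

206612

As if non-drop at 30 labels/s: (1 × 3600 + 54 × 60 + 53) × 30 + 28 = 206818.
Minute boundaries passed: 114; those not divisible by 10: 114 − 11 = 103; dropped labels = 2 × 103 = 206.
Actual frame index = 206818 − 206 = 206612.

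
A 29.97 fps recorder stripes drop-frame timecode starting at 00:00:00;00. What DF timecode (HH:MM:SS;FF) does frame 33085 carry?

00:18:23;29

Ten DF minutes hold 17982 frames, so frame 33085 lies in block 1 (frames 17982–35963) with 15103 frames into that block.
The block's first minute is 1800 frames and the rest 1798 each; 15103 frames reaches minute 8, so 1 × 18 + 8 × 2 = 34 labels have been skipped so far.
Adding those back, label number 33085 + 34 = 33119 at 30 labels/s is 1103 s + 29 f = 0 h 18 min 23 s frame 29, i.e. 00:18:23;29.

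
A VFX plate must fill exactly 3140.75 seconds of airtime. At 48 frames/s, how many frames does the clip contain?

Frames = 3140.75 × 48 = 150756.

150756 frames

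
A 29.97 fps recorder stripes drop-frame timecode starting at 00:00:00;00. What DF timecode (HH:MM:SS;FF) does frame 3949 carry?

00:02:11;23

Ten DF minutes hold 17982 frames, so frame 3949 lies in block 0 (frames 0–17981) with 3949 frames into that block.
The block's first minute is 1800 frames and the rest 1798 each; 3949 frames reaches minute 2, so 0 × 18 + 2 × 2 = 4 labels have been skipped so far.
Adding those back, label number 3949 + 4 = 3953 at 30 labels/s is 131 s + 23 f = 0 h 2 min 11 s frame 23, i.e. 00:02:11;23.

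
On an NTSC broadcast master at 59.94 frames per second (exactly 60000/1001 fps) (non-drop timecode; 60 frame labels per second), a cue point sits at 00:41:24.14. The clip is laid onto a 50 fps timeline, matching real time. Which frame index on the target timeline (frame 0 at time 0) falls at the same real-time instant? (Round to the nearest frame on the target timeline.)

frame 124336

Source frame index: (0×3600 + 41×60 + 24) × 60 + 14 = 149054.
Real time: 149054 / (60000/1001) = 74601527/30000 s.
Target frame: (74601527/30000) × (50) = 74601527/600 ≈ 124335.878 → 124336.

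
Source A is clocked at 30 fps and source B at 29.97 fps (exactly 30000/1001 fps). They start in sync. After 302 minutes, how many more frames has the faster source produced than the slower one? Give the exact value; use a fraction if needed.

543600/1001 frames

302 min = 18120 s.
A emits 30 × 18120 = 543600 frames; B emits 30000/1001 × 18120 = 543600000/1001.
Difference = 543600/1001 frames (≈ 543.0569); B is behind A.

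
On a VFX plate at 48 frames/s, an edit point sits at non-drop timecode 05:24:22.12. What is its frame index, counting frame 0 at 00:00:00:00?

Total seconds to the label: (5 × 3600 + 24 × 60 + 22) = 19462.
Frame index = 19462 × 48 + 12 = 934188.

frame 934188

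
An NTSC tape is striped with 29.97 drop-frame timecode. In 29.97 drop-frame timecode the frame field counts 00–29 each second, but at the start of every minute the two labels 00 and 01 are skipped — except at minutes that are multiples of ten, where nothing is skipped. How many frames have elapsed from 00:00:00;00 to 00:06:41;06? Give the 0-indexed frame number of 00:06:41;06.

12024

As if non-drop at 30 labels/s: (0 × 3600 + 6 × 60 + 41) × 30 + 6 = 12036.
Minute boundaries passed: 6; those not divisible by 10: 6 − 0 = 6; dropped labels = 2 × 6 = 12.
Actual frame index = 12036 − 12 = 12024.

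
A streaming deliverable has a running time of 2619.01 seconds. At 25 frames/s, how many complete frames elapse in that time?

65475 frames

Frames = 2619.01 × 25 = 261901/4 ≈ 65475.2500.
Complete frames: 65475.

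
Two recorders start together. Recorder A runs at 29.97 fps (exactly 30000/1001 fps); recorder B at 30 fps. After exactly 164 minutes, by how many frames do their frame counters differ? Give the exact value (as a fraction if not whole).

164 min = 9840 s.
A emits 30000/1001 × 9840 = 295200000/1001 frames; B emits 30 × 9840 = 295200.
Difference = 295200/1001 frames (≈ 294.9051); B is ahead of A.

295200/1001 frames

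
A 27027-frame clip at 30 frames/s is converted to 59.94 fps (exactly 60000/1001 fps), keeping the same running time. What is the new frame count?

54000 frames

Target frames = source frames × (target rate / source rate) = 27027 × (60000/1001)/(30) = 27027 × 2000/1001 = 54000.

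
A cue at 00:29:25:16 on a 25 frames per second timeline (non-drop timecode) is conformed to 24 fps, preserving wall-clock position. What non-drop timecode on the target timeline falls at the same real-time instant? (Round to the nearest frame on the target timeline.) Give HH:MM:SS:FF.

Source frame index: (0×3600 + 29×60 + 25) × 25 + 16 = 44141.
Real time: 44141 / (25) = 44141/25 s.
Target frame: (44141/25) × (24) = 1059384/25 ≈ 42375.360 → 42375.
At 24 labels/s: frame 42375 → 00:29:25:15.

00:29:25:15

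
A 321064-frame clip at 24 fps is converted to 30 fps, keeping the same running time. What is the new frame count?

401330 frames

Target frames = source frames × (target rate / source rate) = 321064 × (30)/(24) = 321064 × 5/4 = 401330.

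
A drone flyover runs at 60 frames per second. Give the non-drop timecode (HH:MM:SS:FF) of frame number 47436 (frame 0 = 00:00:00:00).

47436 ÷ 60 = 790 full seconds, remainder 36 frames.
790 s = 0 h 13 min 10 s.
Timecode: 00:13:10:36.

00:13:10:36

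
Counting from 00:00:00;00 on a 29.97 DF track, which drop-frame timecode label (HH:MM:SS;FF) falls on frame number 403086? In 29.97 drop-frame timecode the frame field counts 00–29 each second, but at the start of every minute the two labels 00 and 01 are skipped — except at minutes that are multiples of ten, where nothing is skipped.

Each 10-minute DF block holds 10 × 60 × 30 − 9 × 2 = 17982 frames. 403086 ÷ 17982 → 22 full blocks, remainder 7482.
Within the partial block the first minute is 1800 frames and each further minute 1798, so 4 further minute boundaries passed. Total skipped labels = 18 × 22 + 2 × 4 = 404.
Non-drop label index = 403086 + 404 = 403490; at 30 labels/s that is 03:44:09:20, i.e. DF 03:44:09;20.

03:44:09;20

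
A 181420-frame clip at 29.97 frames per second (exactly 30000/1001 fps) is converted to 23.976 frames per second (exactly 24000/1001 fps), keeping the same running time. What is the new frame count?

145136 frames

Target frames = source frames × (target rate / source rate) = 181420 × (24000/1001)/(30000/1001) = 181420 × 4/5 = 145136.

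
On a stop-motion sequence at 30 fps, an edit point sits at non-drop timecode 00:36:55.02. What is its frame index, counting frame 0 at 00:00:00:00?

frame 66452

Total seconds to the label: (0 × 3600 + 36 × 60 + 55) = 2215.
Frame index = 2215 × 30 + 2 = 66452.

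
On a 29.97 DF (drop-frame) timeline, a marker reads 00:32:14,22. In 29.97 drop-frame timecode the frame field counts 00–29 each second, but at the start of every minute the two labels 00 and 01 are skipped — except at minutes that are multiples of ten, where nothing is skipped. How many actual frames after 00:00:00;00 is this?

57984

As if non-drop at 30 labels/s: (0 × 3600 + 32 × 60 + 14) × 30 + 22 = 58042.
Minute boundaries passed: 32; those not divisible by 10: 32 − 3 = 29; dropped labels = 2 × 29 = 58.
Actual frame index = 58042 − 58 = 57984.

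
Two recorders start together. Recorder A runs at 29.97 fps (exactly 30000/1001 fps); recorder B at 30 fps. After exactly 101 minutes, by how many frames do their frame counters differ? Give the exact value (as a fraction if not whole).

181800/1001 frames

101 min = 6060 s.
A emits 30000/1001 × 6060 = 181800000/1001 frames; B emits 30 × 6060 = 181800.
Difference = 181800/1001 frames (≈ 181.6184); B is ahead of A.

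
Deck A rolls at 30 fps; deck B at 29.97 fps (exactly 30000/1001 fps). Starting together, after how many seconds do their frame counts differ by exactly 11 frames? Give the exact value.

The gap grows by |30000/1001 − 30| = 30/1001 frames per second.
Time for a 11-frame gap: 11 ÷ (30/1001) = 11011/30 s.

11011/30 seconds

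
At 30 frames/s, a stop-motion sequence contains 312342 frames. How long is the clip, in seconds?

10411.4 seconds

Running time = 312342 / (30) = 10411.4 s.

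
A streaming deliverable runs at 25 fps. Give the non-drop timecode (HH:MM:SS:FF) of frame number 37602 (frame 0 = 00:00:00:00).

00:25:04:02

37602 ÷ 25 = 1504 full seconds, remainder 2 frames.
1504 s = 0 h 25 min 4 s.
Timecode: 00:25:04:02.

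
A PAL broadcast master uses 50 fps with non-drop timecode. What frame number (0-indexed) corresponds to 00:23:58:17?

frame 71917

Total seconds to the label: (0 × 3600 + 23 × 60 + 58) = 1438.
Frame index = 1438 × 50 + 17 = 71917.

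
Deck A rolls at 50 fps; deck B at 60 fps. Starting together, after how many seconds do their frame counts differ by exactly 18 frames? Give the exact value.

The gap grows by |60 − 50| = 10 frames per second.
Time for a 18-frame gap: 18 ÷ (10) = 1.8 s.

1.8 seconds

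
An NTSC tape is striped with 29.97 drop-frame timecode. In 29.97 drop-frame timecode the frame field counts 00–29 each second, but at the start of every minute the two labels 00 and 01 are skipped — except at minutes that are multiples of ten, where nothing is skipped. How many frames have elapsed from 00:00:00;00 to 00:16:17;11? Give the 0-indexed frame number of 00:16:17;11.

As if non-drop at 30 labels/s: (0 × 3600 + 16 × 60 + 17) × 30 + 11 = 29321.
Minute boundaries passed: 16; those not divisible by 10: 16 − 1 = 15; dropped labels = 2 × 15 = 30.
Actual frame index = 29321 − 30 = 29291.

29291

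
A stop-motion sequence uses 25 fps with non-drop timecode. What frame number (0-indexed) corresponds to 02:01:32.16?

frame 182316

Total seconds to the label: (2 × 3600 + 1 × 60 + 32) = 7292.
Frame index = 7292 × 25 + 16 = 182316.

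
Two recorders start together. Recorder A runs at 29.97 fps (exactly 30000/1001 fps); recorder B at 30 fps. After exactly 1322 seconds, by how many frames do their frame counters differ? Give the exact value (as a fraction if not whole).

A emits 30000/1001 × 1322 = 39660000/1001 frames; B emits 30 × 1322 = 39660.
Difference = 39660/1001 frames (≈ 39.6204); B is ahead of A.

39660/1001 frames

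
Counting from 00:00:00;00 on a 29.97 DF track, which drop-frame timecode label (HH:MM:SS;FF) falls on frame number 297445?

Each 10-minute DF block holds 10 × 60 × 30 − 9 × 2 = 17982 frames. 297445 ÷ 17982 → 16 full blocks, remainder 9733.
Within the partial block the first minute is 1800 frames and each further minute 1798, so 5 further minute boundaries passed. Total skipped labels = 18 × 16 + 2 × 5 = 298.
Non-drop label index = 297445 + 298 = 297743; at 30 labels/s that is 02:45:24:23, i.e. DF 02:45:24;23.

02:45:24;23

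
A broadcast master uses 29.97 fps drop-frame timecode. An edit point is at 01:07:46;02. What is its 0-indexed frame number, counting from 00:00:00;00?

Complete 10-minute blocks: 6, each 17982 frames → 107892.
Remaining 7 whole minutes in the current block: 1800 + 6 × 1798 = 12588 frames.
Within the current minute: 46 × 30 + 2 − 2 = 1380 (labels ;00/;01 skipped at this minute). Total = 107892 + 12588 + 1380 = 121860.

121860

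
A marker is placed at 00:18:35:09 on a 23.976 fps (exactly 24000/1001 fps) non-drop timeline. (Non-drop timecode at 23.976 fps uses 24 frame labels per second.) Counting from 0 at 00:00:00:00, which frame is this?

26769

Total seconds to the label: (0 × 3600 + 18 × 60 + 35) = 1115.
Frame index = 1115 × 24 + 9 = 26769.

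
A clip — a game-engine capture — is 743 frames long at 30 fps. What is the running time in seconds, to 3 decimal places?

24.767 seconds

Running time = 743 × 1/30 = 743/30 s ≈ 24.767 s.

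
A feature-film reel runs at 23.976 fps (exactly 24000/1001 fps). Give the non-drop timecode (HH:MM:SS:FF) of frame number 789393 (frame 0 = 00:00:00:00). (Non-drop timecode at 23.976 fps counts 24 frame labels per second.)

09:08:11:09

789393 ÷ 24 = 32891 full seconds, remainder 9 frames.
32891 s = 9 h 8 min 11 s.
Timecode: 09:08:11:09.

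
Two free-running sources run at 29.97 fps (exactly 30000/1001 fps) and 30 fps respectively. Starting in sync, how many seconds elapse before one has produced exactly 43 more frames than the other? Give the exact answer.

43043/30 seconds

The gap grows by |30 − 30000/1001| = 30/1001 frames per second.
Time for a 43-frame gap: 43 ÷ (30/1001) = 43043/30 s.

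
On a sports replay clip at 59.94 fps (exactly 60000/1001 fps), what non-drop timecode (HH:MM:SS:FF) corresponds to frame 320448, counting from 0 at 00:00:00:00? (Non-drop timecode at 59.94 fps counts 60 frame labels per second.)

01:29:00:48

320448 ÷ 60 = 5340 full seconds, remainder 48 frames.
5340 s = 1 h 29 min 0 s.
Timecode: 01:29:00:48.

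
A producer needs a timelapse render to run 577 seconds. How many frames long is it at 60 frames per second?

34620 frames

Frames = 577 × 60 = 34620.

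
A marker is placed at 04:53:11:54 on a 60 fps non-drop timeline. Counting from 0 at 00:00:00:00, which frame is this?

Total seconds to the label: (4 × 3600 + 53 × 60 + 11) = 17591.
Frame index = 17591 × 60 + 54 = 1055514.

1055514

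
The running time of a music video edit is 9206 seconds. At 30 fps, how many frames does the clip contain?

Frames = 9206 × 30 = 276180.

276180 frames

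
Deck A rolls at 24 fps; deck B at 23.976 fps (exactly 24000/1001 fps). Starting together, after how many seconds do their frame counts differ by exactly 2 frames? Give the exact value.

1001/12 seconds

The gap grows by |24000/1001 − 24| = 24/1001 frames per second.
Time for a 2-frame gap: 2 ÷ (24/1001) = 1001/12 s.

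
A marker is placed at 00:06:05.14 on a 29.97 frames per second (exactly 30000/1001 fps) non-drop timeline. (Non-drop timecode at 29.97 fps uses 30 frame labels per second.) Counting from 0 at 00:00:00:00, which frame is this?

Total seconds to the label: (0 × 3600 + 6 × 60 + 5) = 365.
Frame index = 365 × 30 + 14 = 10964.

frame 10964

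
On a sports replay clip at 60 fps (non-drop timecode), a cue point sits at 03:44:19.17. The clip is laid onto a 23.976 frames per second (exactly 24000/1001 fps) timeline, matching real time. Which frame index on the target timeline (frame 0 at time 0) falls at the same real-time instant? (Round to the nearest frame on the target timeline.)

Source frame index: (3×3600 + 44×60 + 19) × 60 + 17 = 807557.
Real time: 807557 / (60) = 807557/60 s.
Target frame: (807557/60) × (24000/1001) = 323022800/1001 ≈ 322700.100 → 322700.

frame 322700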